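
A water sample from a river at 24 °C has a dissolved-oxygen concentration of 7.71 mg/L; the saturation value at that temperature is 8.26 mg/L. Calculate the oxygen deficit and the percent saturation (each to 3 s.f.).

D = C_s − C = 8.26 − 7.71 = 0.550 mg/L.
% saturation = 7.71/8.26 × 100 = 93.3 %.

D ≈ 0.550 mg/L; 93.3 % saturation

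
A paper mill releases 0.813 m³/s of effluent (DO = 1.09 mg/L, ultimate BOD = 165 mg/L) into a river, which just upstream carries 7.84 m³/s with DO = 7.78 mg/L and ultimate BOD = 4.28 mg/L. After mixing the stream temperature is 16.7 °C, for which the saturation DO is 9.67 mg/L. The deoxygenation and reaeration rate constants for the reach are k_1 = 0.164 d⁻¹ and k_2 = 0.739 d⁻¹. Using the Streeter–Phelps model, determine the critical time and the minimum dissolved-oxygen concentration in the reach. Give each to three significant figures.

Mixed DO = (7.84×7.78 + 0.813×1.09)/(7.84+0.813) = 61.88/8.653 = 7.151 mg/L.
Mixed L₀ = (7.84×4.28 + 0.813×165)/(8.653) = 167.7/8.653 = 19.38 mg/L.
Initial deficit D₀ = C_s − DO₀ = 9.67 − 7.151 = 2.519 mg/L.
t_c = (1/0.5750) ln[(0.739/0.164)(1 − 2.519×0.5750/(0.164×19.38))] = 1.739 × ln(2.453) = 1.561 d.
D_c = (0.164/0.739) × 19.38 × e^(−0.164×1.561) = 0.2219 × 19.38 × 0.7742 = 3.330 mg/L.
Minimum DO = 9.67 − 3.330 = 6.340 mg/L.

t_c ≈ 1.56 d; minimum DO ≈ 6.34 mg/L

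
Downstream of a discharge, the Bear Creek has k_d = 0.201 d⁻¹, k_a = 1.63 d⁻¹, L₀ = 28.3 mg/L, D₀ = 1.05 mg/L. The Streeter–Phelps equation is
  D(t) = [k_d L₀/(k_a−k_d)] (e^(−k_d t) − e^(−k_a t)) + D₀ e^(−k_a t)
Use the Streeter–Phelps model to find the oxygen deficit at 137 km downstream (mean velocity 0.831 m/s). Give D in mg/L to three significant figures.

Travel time t = x/v = 137 km / (0.831 m/s) = 137000 m / 0.831 m/s = 164900 s = 1.908 d.
k_d L₀/(k_a−k_d) = 0.201×28.3/(1.63−0.201) = 5.688/1.429 = 3.981 mg/L.
e^(−k_d t) = e^(−0.201×1.908) = 0.6815; e^(−k_a t) = e^(−1.63×1.908) = 0.04459.
D = 3.981 × (0.6815 − 0.04459) + 1.05 × 0.04459 = 2.535 + 0.04682 = 2.582 mg/L.

D ≈ 2.58 mg/L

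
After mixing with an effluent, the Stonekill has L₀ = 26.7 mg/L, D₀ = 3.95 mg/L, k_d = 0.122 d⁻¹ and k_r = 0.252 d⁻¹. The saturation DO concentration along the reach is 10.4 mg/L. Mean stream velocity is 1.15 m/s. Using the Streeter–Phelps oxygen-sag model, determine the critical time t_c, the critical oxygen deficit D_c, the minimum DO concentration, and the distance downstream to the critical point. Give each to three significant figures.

t_c ≈ 4.26 d; D_c ≈ 7.69 mg/L; min DO ≈ 2.71 mg/L; x_c ≈ 423 km

t_c = [1/(k_r−k_d)] ln[(k_r/k_d)(1 − D₀(k_r−k_d)/(k_d L₀))]
= [1/(0.252−0.122)] ln[(0.252/0.122)(1 − 3.95×0.1300/(0.122×26.7))]
= (1/0.1300) ln[2.066 × 0.8424] = 7.692 × ln(1.740) = 7.692 × 0.5539 = 4.260 d.
D_c = (k_d/k_r) L₀ e^(−k_d t_c) = (0.122/0.252) × 26.7 × e^(−0.122×4.260) = 0.4841 × 26.7 × 0.5947 = 7.687 mg/L.
Minimum DO = C_s − D_c = 10.4 − 7.687 = 2.713 mg/L.
x_c = v t_c = 1.15 m/s × 4.260 d × 86400 s/d = 423300 m ≈ 423 km.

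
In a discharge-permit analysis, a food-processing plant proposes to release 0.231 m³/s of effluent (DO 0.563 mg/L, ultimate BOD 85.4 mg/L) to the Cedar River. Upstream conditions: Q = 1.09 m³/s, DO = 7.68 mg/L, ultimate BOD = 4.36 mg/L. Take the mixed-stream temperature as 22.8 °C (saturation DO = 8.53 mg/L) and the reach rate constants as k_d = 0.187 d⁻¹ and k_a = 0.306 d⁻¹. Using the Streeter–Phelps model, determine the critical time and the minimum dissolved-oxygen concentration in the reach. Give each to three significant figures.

t_c ≈ 3.51 d; minimum DO ≈ 2.66 mg/L

Mixed DO = (1.09×7.68 + 0.231×0.563)/(1.09+0.231) = 8.501/1.321 = 6.435 mg/L.
Mixed L₀ = (1.09×4.36 + 0.231×85.4)/(1.321) = 24.48/1.321 = 18.53 mg/L.
Initial deficit D₀ = C_s − DO₀ = 8.53 − 6.435 = 2.095 mg/L.
t_c = (1/0.1190) ln[(0.306/0.187)(1 − 2.095×0.1190/(0.187×18.53))] = 8.403 × ln(1.519) = 3.511 d.
D_c = (0.187/0.306) × 18.53 × e^(−0.187×3.511) = 0.6111 × 18.53 × 0.5186 = 5.873 mg/L.
Minimum DO = 8.53 − 5.873 = 2.657 mg/L.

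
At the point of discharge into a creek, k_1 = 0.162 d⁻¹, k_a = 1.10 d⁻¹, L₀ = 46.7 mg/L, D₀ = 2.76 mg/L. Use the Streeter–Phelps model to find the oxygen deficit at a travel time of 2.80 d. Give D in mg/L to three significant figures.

k_1 L₀/(k_a−k_1) = 0.162×46.7/(1.10−0.162) = 7.565/0.9380 = 8.065 mg/L.
e^(−k_1 t) = e^(−0.162×2.800) = 0.6353; e^(−k_a t) = e^(−1.10×2.800) = 0.04596.
D = 8.065 × (0.6353 − 0.04596) + 2.76 × 0.04596 = 4.754 + 0.1268 = 4.880 mg/L.

D ≈ 4.88 mg/L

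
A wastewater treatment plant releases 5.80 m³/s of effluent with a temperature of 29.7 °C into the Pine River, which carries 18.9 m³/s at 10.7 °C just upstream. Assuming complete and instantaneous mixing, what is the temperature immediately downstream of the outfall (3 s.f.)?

Flow-weighted mixing: C = (Q_r C_r + Q_w C_w)/(Q_r + Q_w)
= (18.9×10.7 + 5.80×29.7)/(18.9 + 5.80) = 374.5/24.70 = 15.16 °C.

15.2 °C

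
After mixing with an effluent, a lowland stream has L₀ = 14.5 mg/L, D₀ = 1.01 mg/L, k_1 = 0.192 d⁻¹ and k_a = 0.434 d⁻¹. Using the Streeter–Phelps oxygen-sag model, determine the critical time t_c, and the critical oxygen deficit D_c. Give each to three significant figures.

t_c = [1/(k_a−k_1)] ln[(k_a/k_1)(1 − D₀(k_a−k_1)/(k_1 L₀))]
= [1/(0.434−0.192)] ln[(0.434/0.192)(1 − 1.01×0.2420/(0.192×14.5))]
= (1/0.2420) ln[2.260 × 0.9122] = 4.132 × ln(2.062) = 4.132 × 0.7237 = 2.990 d.
L(t_c) = L₀ e^(−k_1 t_c) = 14.5 × 0.5632 = 8.166 mg/L, and at the critical point k_a D_c = k_1 L, so D_c = (0.192/0.434) × 8.166 = 3.613 mg/L.

t_c ≈ 2.99 d; D_c ≈ 3.61 mg/L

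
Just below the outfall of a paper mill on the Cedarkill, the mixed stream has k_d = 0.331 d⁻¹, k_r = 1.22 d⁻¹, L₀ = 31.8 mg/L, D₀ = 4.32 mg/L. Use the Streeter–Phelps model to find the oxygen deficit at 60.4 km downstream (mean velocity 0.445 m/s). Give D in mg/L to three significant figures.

D ≈ 5.93 mg/L

Travel time t = x/v = 60.4 km / (0.445 m/s) = 60400 m / 0.445 m/s = 135700 s = 1.571 d.
k_d L₀/(k_r−k_d) = 0.331×31.8/(1.22−0.331) = 10.53/0.8890 = 11.84 mg/L.
e^(−k_d t) = e^(−0.331×1.571) = 0.5945; e^(−k_r t) = e^(−1.22×1.571) = 0.1471.
D = 11.84 × (0.5945 − 0.1471) + 4.32 × 0.1471 = 5.297 + 0.6355 = 5.933 mg/L.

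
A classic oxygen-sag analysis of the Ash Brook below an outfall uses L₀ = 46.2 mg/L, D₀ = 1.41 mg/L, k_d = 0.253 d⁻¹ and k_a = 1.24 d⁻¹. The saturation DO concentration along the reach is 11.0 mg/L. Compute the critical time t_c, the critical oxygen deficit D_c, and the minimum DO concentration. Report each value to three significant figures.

t_c = [1/(k_a−k_d)] ln[(k_a/k_d)(1 − D₀(k_a−k_d)/(k_d L₀))]
= [1/(1.24−0.253)] ln[(1.24/0.253)(1 − 1.41×0.9870/(0.253×46.2))]
= (1/0.9870) ln[4.901 × 0.8809] = 1.013 × ln(4.318) = 1.013 × 1.463 = 1.482 d.
L(t_c) = L₀ e^(−k_d t_c) = 46.2 × 0.6873 = 31.75 mg/L, and at the critical point k_a D_c = k_d L, so D_c = (0.253/1.24) × 31.75 = 6.479 mg/L.
Minimum DO = C_s − D_c = 11.0 − 6.479 = 4.521 mg/L.

t_c ≈ 1.48 d; D_c ≈ 6.48 mg/L; min DO ≈ 4.52 mg/L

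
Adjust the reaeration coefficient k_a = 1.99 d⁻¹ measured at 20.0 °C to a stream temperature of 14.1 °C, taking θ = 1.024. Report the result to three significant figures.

k_a(T₂) = k_a(T₁) · θ^(T₂−T₁) = 1.99 × 1.024^(14.1−20.0)
= 1.99 × 1.024^-5.90 = 1.99 × 0.8694 = 1.730 d⁻¹.

k_a ≈ 1.73 d⁻¹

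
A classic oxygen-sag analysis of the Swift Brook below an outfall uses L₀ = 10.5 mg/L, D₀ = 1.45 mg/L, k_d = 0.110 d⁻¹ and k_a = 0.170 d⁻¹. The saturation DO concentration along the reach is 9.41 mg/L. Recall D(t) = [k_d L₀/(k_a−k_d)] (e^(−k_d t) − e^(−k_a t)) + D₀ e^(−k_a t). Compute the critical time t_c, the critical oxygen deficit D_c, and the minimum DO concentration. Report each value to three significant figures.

t_c ≈ 5.95 d; D_c ≈ 3.53 mg/L; min DO ≈ 5.88 mg/L

t_c = [1/(k_a−k_d)] ln[(k_a/k_d)(1 − D₀(k_a−k_d)/(k_d L₀))]
= [1/(0.170−0.110)] ln[(0.170/0.110)(1 − 1.45×0.06000/(0.110×10.5))]
= (1/0.06000) ln[1.545 × 0.9247] = 16.67 × ln(1.429) = 16.67 × 0.3570 = 5.950 d.
D_c = (k_d/k_a) L₀ e^(−k_d t_c) = (0.110/0.170) × 10.5 × e^(−0.110×5.950) = 0.6471 × 10.5 × 0.5197 = 3.531 mg/L.
Minimum DO = C_s − D_c = 9.41 − 3.531 = 5.879 mg/L.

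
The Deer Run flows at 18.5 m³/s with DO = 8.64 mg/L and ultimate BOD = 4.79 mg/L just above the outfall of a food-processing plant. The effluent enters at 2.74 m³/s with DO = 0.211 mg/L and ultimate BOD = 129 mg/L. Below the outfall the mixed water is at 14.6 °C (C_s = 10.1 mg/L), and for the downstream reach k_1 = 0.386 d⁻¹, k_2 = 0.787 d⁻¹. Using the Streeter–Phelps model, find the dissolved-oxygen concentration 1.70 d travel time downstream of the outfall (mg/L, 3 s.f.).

DO ≈ 4.29 mg/L

Mixed DO = (18.5×8.64 + 2.74×0.211)/(18.5+2.74) = 160.4/21.24 = 7.553 mg/L.
Mixed L₀ = (18.5×4.79 + 2.74×129)/(21.24) = 442.1/21.24 = 20.81 mg/L.
Initial deficit D₀ = C_s − DO₀ = 10.1 − 7.553 = 2.547 mg/L.
D(1.70) = [0.386×20.81/(0.787−0.386)](e^(−0.386×1.70) − e^(−0.787×1.70)) + 2.547 e^(−0.787×1.70)
= 20.03 × (0.5188 − 0.2624) + 2.547 × 0.2624 = 5.806 mg/L.
DO = 10.1 − 5.806 = 4.294 mg/L.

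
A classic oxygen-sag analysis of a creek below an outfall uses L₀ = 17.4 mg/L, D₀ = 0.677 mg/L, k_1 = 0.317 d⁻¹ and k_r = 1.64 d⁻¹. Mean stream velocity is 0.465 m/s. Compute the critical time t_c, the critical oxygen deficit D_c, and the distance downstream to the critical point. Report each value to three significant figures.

t_c ≈ 1.11 d; D_c ≈ 2.37 mg/L; x_c ≈ 44.5 km

At the critical point dD/dt = 0, so k_1 L₀ e^(−k_1 t) = k_r D. Substituting D(t) from the Streeter–Phelps equation and solving for t gives
t_c = ln[(k_r/k_1)(1 − D₀(k_r−k_1)/(k_1 L₀))] / (k_r−k_1).
Here k_r−k_1 = 1.323 d⁻¹ and 1 − D₀(k_r−k_1)/(k_1 L₀) = 1 − 0.677×1.323/(0.317×17.4) = 0.8376, so
t_c = ln(5.174 × 0.8376) / 1.323 = 1.466 / 1.323 = 1.108 d.
L(t_c) = L₀ e^(−k_1 t_c) = 17.4 × 0.7037 = 12.25 mg/L, and at the critical point k_r D_c = k_1 L, so D_c = (0.317/1.64) × 12.25 = 2.367 mg/L.
x_c = v t_c = 0.465 m/s × 1.108 d × 86400 s/d = 44530 m ≈ 44.5 km.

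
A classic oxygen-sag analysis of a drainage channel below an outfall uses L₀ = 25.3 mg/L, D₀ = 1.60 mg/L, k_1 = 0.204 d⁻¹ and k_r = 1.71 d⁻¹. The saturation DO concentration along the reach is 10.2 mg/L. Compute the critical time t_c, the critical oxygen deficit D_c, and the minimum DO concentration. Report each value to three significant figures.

t_c ≈ 0.994 d; D_c ≈ 2.46 mg/L; min DO ≈ 7.74 mg/L

t_c = [1/(k_r−k_1)] ln[(k_r/k_1)(1 − D₀(k_r−k_1)/(k_1 L₀))]
= [1/(1.71−0.204)] ln[(1.71/0.204)(1 − 1.60×1.506/(0.204×25.3))]
= (1/1.506) ln[8.382 × 0.5331] = 0.6640 × ln(4.469) = 0.6640 × 1.497 = 0.9941 d.
D_c = (k_1/k_r) L₀ e^(−k_1 t_c) = (0.204/1.71) × 25.3 × e^(−0.204×0.9941) = 0.1193 × 25.3 × 0.8164 = 2.464 mg/L.
Minimum DO = C_s − D_c = 10.2 − 2.464 = 7.736 mg/L.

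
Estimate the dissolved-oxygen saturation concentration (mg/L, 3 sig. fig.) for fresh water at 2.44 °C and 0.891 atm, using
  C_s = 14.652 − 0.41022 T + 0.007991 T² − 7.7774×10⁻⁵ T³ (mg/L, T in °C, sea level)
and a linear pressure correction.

At sea level: C_s = 14.652 − 0.41022×2.44 + 0.007991×2.44² − 7.7774×10⁻⁵×2.44³ = 13.70 mg/L.
Pressure correction: C_s' = 13.70 × 0.891 = 12.20 mg/L.

C_s ≈ 12.2 mg/L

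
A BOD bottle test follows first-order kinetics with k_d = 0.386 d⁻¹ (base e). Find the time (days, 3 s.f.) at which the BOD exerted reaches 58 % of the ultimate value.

t ≈ 2.25 d

y/L₀ = 1 − e^(−k_d t) = 0.58 ⇒ e^(−k_d t) = 0.420
t = −ln(0.420) / 0.386 = 0.8675 / 0.386 = 2.247 d.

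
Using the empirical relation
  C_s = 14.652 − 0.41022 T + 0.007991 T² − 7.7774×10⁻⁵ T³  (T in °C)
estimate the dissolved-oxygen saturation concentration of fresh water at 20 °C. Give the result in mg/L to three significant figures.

C_s = 14.652 − 0.41022×20 + 0.007991×20² − 7.7774×10⁻⁵×20³ = 9.022 mg/L.

C_s ≈ 9.02 mg/L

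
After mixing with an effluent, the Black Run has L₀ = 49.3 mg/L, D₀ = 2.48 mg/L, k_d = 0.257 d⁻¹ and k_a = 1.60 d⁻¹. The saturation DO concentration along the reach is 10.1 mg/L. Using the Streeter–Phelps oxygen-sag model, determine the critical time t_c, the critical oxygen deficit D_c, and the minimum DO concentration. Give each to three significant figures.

t_c = [1/(k_a−k_d)] ln[(k_a/k_d)(1 − D₀(k_a−k_d)/(k_d L₀))]
= [1/(1.60−0.257)] ln[(1.60/0.257)(1 − 2.48×1.343/(0.257×49.3))]
= (1/1.343) ln[6.226 × 0.7371] = 0.7446 × ln(4.589) = 0.7446 × 1.524 = 1.135 d.
L(t_c) = L₀ e^(−k_d t_c) = 49.3 × 0.7471 = 36.83 mg/L, and at the critical point k_a D_c = k_d L, so D_c = (0.257/1.60) × 36.83 = 5.916 mg/L.
Minimum DO = C_s − D_c = 10.1 − 5.916 = 4.184 mg/L.

t_c ≈ 1.13 d; D_c ≈ 5.92 mg/L; min DO ≈ 4.18 mg/L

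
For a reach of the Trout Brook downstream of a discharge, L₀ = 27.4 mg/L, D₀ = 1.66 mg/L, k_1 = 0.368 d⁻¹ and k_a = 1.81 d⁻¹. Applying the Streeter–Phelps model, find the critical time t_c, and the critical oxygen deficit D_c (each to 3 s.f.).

t_c ≈ 0.917 d; D_c ≈ 3.98 mg/L

At the critical point dD/dt = 0, so k_1 L₀ e^(−k_1 t) = k_a D. Substituting D(t) from the Streeter–Phelps equation and solving for t gives
t_c = ln[(k_a/k_1)(1 − D₀(k_a−k_1)/(k_1 L₀))] / (k_a−k_1).
Here k_a−k_1 = 1.442 d⁻¹ and 1 − D₀(k_a−k_1)/(k_1 L₀) = 1 − 1.66×1.442/(0.368×27.4) = 0.7626, so
t_c = ln(4.918 × 0.7626) / 1.442 = 1.322 / 1.442 = 0.9168 d.
L(t_c) = L₀ e^(−k_1 t_c) = 27.4 × 0.7136 = 19.55 mg/L, and at the critical point k_a D_c = k_1 L, so D_c = (0.368/1.81) × 19.55 = 3.976 mg/L.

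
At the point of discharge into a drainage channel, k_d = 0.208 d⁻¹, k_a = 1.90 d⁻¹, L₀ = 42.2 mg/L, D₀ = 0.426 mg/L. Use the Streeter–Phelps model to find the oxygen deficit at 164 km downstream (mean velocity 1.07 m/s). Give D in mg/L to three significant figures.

D ≈ 3.42 mg/L

Travel time t = x/v = 164 km / (1.07 m/s) = 164000 m / 1.07 m/s = 153300 s = 1.774 d.
k_d L₀/(k_a−k_d) = 0.208×42.2/(1.90−0.208) = 8.778/1.692 = 5.188 mg/L.
e^(−k_d t) = e^(−0.208×1.774) = 0.6914; e^(−k_a t) = e^(−1.90×1.774) = 0.03437.
D = 5.188 × (0.6914 − 0.03437) + 0.426 × 0.03437 = 3.409 + 0.01464 = 3.423 mg/L.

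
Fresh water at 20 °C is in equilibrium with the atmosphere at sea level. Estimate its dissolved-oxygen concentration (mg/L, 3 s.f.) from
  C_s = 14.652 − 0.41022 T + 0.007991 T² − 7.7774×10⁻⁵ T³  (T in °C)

C_s ≈ 9.02 mg/L

C_s = 14.652 − 0.41022×20 + 0.007991×20² − 7.7774×10⁻⁵×20³ = 9.022 mg/L.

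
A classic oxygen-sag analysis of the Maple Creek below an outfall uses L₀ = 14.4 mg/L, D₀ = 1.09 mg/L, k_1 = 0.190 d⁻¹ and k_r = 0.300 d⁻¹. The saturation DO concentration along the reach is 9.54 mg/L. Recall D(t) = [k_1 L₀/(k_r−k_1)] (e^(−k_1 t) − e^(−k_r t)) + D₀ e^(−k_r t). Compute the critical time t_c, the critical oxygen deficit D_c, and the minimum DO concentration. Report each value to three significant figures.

With k_r/k_1 = 1.579 and 1 − D₀(k_r−k_1)/(k_1 L₀) = 0.9562,
t_c = ln(1.579 × 0.9562) / (0.300 − 0.190) = ln(1.510) / 0.1100 = 0.4119/0.1100 = 3.745 d.
L(t_c) = L₀ e^(−k_1 t_c) = 14.4 × 0.4909 = 7.069 mg/L, and at the critical point k_r D_c = k_1 L, so D_c = (0.190/0.300) × 7.069 = 4.477 mg/L.
Minimum DO = C_s − D_c = 9.54 − 4.477 = 5.063 mg/L.

t_c ≈ 3.74 d; D_c ≈ 4.48 mg/L; min DO ≈ 5.06 mg/L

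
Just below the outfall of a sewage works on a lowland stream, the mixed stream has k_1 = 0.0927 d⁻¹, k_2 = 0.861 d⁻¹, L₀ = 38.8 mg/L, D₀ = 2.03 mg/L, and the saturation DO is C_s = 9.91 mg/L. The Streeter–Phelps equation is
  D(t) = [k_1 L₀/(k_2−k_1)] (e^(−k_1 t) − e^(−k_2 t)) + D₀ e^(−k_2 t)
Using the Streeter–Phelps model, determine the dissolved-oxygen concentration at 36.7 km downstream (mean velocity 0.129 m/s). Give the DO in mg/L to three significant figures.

Travel time t = x/v = 36.7 km / (0.129 m/s) = 36700 m / 0.129 m/s = 284500 s = 3.293 d.
k_1 L₀/(k_2−k_1) = 0.0927×38.8/(0.861−0.0927) = 3.597/0.7683 = 4.681 mg/L.
e^(−k_1 t) = e^(−0.0927×3.293) = 0.7369; e^(−k_2 t) = e^(−0.861×3.293) = 0.05871.
D = 4.681 × (0.7369 − 0.05871) + 2.03 × 0.05871 = 3.175 + 0.1192 = 3.294 mg/L.
DO = C_s − D = 9.91 − 3.294 = 6.616 mg/L.

DO ≈ 6.62 mg/L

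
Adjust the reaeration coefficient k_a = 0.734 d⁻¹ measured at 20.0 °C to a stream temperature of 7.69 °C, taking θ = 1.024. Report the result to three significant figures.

k_a ≈ 0.548 d⁻¹

k_a(T₂) = k_a(T₁) · θ^(T₂−T₁) = 0.734 × 1.024^(7.69−20.0)
= 0.734 × 1.024^-12.3 = 0.734 × 0.7468 = 0.5482 d⁻¹.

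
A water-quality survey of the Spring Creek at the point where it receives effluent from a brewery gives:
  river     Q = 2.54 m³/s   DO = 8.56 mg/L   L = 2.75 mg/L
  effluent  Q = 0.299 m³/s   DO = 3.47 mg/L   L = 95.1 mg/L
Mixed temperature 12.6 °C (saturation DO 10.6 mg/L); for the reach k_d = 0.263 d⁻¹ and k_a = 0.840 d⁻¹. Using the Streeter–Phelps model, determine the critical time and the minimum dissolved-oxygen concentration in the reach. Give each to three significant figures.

t_c ≈ 0.967 d; minimum DO ≈ 7.57 mg/L

Mixed DO = (2.54×8.56 + 0.299×3.47)/(2.54+0.299) = 22.78/2.839 = 8.024 mg/L.
Mixed L₀ = (2.54×2.75 + 0.299×95.1)/(2.839) = 35.42/2.839 = 12.48 mg/L.
Initial deficit D₀ = C_s − DO₀ = 10.6 − 8.024 = 2.576 mg/L.
t_c = (1/0.5770) ln[(0.840/0.263)(1 − 2.576×0.5770/(0.263×12.48))] = 1.733 × ln(1.747) = 0.9670 d.
D_c = (0.263/0.840) × 12.48 × e^(−0.263×0.9670) = 0.3131 × 12.48 × 0.7754 = 3.029 mg/L.
Minimum DO = 10.6 − 3.029 = 7.571 mg/L.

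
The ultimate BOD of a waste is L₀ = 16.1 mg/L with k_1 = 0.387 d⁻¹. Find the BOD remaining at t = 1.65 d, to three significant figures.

L_t = L₀ e^(−k_1 t) = 16.1 × e^(−0.387×1.65) = 16.1 × 0.5281 = 8.502 mg/L.

L ≈ 8.50 mg/L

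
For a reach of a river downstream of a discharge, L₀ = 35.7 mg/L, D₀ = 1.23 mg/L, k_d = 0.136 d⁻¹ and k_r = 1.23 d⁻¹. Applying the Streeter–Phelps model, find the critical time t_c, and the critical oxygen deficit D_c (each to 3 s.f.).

t_c ≈ 1.72 d; D_c ≈ 3.13 mg/L

With k_r/k_d = 9.044 and 1 − D₀(k_r−k_d)/(k_d L₀) = 0.7228,
t_c = ln(9.044 × 0.7228) / (1.23 − 0.136) = ln(6.538) / 1.094 = 1.878/1.094 = 1.716 d.
D_c = (k_d/k_r) L₀ e^(−k_d t_c) = (0.136/1.23) × 35.7 × e^(−0.136×1.716) = 0.1106 × 35.7 × 0.7918 = 3.126 mg/L.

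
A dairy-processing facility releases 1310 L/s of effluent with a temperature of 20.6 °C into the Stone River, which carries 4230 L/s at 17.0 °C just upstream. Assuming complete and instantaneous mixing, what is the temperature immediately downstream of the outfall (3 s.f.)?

17.9 °C

Flow-weighted mixing: C = (Q_r C_r + Q_w C_w)/(Q_r + Q_w)
= (4230×17.0 + 1310×20.6)/(4230 + 1310) = 98900/5540 = 17.85 °C.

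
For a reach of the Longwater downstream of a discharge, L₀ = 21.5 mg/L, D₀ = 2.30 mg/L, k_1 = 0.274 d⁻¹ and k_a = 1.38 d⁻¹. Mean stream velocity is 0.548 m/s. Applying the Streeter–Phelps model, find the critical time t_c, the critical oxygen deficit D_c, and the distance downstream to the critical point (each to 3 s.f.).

With k_a/k_1 = 5.036 and 1 − D₀(k_a−k_1)/(k_1 L₀) = 0.5682,
t_c = ln(5.036 × 0.5682) / (1.38 − 0.274) = ln(2.862) / 1.106 = 1.051/1.106 = 0.9506 d.
L(t_c) = L₀ e^(−k_1 t_c) = 21.5 × 0.7707 = 16.57 mg/L, and at the critical point k_a D_c = k_1 L, so D_c = (0.274/1.38) × 16.57 = 3.290 mg/L.
x_c = v t_c = 0.548 m/s × 0.9506 d × 86400 s/d = 45010 m ≈ 45.0 km.

t_c ≈ 0.951 d; D_c ≈ 3.29 mg/L; x_c ≈ 45.0 km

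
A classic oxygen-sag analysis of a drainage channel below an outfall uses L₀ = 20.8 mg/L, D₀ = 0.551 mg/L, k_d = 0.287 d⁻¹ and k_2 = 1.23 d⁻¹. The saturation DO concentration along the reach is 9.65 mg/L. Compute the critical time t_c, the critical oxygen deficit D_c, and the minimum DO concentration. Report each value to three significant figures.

t_c = [1/(k_2−k_d)] ln[(k_2/k_d)(1 − D₀(k_2−k_d)/(k_d L₀))]
= [1/(1.23−0.287)] ln[(1.23/0.287)(1 − 0.551×0.9430/(0.287×20.8))]
= (1/0.9430) ln[4.286 × 0.9130] = 1.060 × ln(3.913) = 1.060 × 1.364 = 1.447 d.
D_c = (k_d/k_2) L₀ e^(−k_d t_c) = (0.287/1.23) × 20.8 × e^(−0.287×1.447) = 0.2333 × 20.8 × 0.6602 = 3.204 mg/L.
Minimum DO = C_s − D_c = 9.65 − 3.204 = 6.446 mg/L.

t_c ≈ 1.45 d; D_c ≈ 3.20 mg/L; min DO ≈ 6.45 mg/L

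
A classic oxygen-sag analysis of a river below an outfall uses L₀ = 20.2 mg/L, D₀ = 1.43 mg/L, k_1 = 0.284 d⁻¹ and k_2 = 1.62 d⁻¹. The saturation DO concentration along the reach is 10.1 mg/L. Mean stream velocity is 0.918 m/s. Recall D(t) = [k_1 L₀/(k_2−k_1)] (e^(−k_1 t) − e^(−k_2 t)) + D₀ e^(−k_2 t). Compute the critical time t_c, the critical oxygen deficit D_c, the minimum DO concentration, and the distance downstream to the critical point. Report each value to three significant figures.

t_c = [1/(k_2−k_1)] ln[(k_2/k_1)(1 − D₀(k_2−k_1)/(k_1 L₀))]
= [1/(1.62−0.284)] ln[(1.62/0.284)(1 − 1.43×1.336/(0.284×20.2))]
= (1/1.336) ln[5.704 × 0.6670] = 0.7485 × ln(3.805) = 0.7485 × 1.336 = 1.000 d.
D_c = (k_1/k_2) L₀ e^(−k_1 t_c) = (0.284/1.62) × 20.2 × e^(−0.284×1.000) = 0.1753 × 20.2 × 0.7527 = 2.666 mg/L.
Minimum DO = C_s − D_c = 10.1 − 2.666 = 7.434 mg/L.
x_c = v t_c = 0.918 m/s × 1.000 d × 86400 s/d = 79330 m ≈ 79.3 km.

t_c ≈ 1.00 d; D_c ≈ 2.67 mg/L; min DO ≈ 7.43 mg/L; x_c ≈ 79.3 km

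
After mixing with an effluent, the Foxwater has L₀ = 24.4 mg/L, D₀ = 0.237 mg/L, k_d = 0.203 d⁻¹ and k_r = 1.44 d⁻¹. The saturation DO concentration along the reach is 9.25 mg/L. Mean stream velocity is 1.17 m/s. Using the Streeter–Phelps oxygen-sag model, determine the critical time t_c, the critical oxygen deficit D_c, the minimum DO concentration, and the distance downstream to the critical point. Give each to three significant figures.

With k_r/k_d = 7.094 and 1 − D₀(k_r−k_d)/(k_d L₀) = 0.9408,
t_c = ln(7.094 × 0.9408) / (1.44 − 0.203) = ln(6.674) / 1.237 = 1.898/1.237 = 1.535 d.
L(t_c) = L₀ e^(−k_d t_c) = 24.4 × 0.7323 = 17.87 mg/L, and at the critical point k_r D_c = k_d L, so D_c = (0.203/1.44) × 17.87 = 2.519 mg/L.
Minimum DO = C_s − D_c = 9.25 − 2.519 = 6.731 mg/L.
x_c = v t_c = 1.17 m/s × 1.535 d × 86400 s/d = 155100 m ≈ 155 km.

t_c ≈ 1.53 d; D_c ≈ 2.52 mg/L; min DO ≈ 6.73 mg/L; x_c ≈ 155 km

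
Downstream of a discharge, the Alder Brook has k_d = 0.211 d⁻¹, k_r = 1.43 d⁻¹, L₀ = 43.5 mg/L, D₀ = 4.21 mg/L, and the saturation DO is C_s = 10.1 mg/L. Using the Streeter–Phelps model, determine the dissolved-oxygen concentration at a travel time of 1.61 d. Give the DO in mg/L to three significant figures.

k_d L₀/(k_r−k_d) = 0.211×43.5/(1.43−0.211) = 9.178/1.219 = 7.530 mg/L.
e^(−k_d t) = e^(−0.211×1.610) = 0.7120; e^(−k_r t) = e^(−1.43×1.610) = 0.1000.
D = 7.530 × (0.7120 − 0.1000) + 4.21 × 0.1000 = 4.608 + 0.4211 = 5.029 mg/L.
DO = C_s − D = 10.1 − 5.029 = 5.071 mg/L.

DO ≈ 5.07 mg/L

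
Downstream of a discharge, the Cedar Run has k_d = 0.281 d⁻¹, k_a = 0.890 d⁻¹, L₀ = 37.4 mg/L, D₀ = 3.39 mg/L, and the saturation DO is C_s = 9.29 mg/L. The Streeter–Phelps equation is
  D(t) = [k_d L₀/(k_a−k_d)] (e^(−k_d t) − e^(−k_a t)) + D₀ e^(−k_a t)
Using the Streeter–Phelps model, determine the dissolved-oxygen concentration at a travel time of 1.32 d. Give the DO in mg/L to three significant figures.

k_d L₀/(k_a−k_d) = 0.281×37.4/(0.890−0.281) = 10.51/0.6090 = 17.26 mg/L.
e^(−k_d t) = e^(−0.281×1.320) = 0.6901; e^(−k_a t) = e^(−0.890×1.320) = 0.3089.
D = 17.26 × (0.6901 − 0.3089) + 3.39 × 0.3089 = 6.579 + 1.047 = 7.626 mg/L.
DO = C_s − D = 9.29 − 7.626 = 1.664 mg/L.

DO ≈ 1.66 mg/L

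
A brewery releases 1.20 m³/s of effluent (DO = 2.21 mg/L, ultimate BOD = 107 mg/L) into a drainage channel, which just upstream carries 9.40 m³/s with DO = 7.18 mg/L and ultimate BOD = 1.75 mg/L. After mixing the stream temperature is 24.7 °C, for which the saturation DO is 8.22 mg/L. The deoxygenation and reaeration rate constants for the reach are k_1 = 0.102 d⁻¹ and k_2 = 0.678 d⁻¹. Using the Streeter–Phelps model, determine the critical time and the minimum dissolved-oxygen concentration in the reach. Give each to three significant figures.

t_c ≈ 1.40 d; minimum DO ≈ 6.44 mg/L

Mixed DO = (9.40×7.18 + 1.20×2.21)/(9.40+1.20) = 70.14/10.60 = 6.617 mg/L.
Mixed L₀ = (9.40×1.75 + 1.20×107)/(10.60) = 144.8/10.60 = 13.67 mg/L.
Initial deficit D₀ = C_s − DO₀ = 8.22 − 6.617 = 1.603 mg/L.
t_c = (1/0.5760) ln[(0.678/0.102)(1 − 1.603×0.5760/(0.102×13.67))] = 1.736 × ln(2.245) = 1.404 d.
D_c = (0.102/0.678) × 13.67 × e^(−0.102×1.404) = 0.1504 × 13.67 × 0.8666 = 1.782 mg/L.
Minimum DO = 8.22 − 1.782 = 6.438 mg/L.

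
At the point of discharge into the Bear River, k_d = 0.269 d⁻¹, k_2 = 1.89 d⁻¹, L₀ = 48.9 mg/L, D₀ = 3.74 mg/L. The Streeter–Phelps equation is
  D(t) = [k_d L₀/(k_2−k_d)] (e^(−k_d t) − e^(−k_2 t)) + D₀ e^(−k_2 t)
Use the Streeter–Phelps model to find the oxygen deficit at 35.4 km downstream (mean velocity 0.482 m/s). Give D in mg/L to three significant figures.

Travel time t = x/v = 35.4 km / (0.482 m/s) = 35400 m / 0.482 m/s = 73440 s = 0.8500 d.
k_d L₀/(k_2−k_d) = 0.269×48.9/(1.89−0.269) = 13.15/1.621 = 8.115 mg/L.
e^(−k_d t) = e^(−0.269×0.8500) = 0.7956; e^(−k_2 t) = e^(−1.89×0.8500) = 0.2006.
D = 8.115 × (0.7956 − 0.2006) + 3.74 × 0.2006 = 4.829 + 0.7501 = 5.579 mg/L.

D ≈ 5.58 mg/L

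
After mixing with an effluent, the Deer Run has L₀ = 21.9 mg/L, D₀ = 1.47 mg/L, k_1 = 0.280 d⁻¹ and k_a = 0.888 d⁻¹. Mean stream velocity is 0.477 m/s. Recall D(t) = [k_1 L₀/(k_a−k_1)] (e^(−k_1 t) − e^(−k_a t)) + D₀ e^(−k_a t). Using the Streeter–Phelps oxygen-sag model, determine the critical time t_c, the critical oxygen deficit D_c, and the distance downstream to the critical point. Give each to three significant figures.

t_c ≈ 1.64 d; D_c ≈ 4.36 mg/L; x_c ≈ 67.6 km

t_c = [1/(k_a−k_1)] ln[(k_a/k_1)(1 − D₀(k_a−k_1)/(k_1 L₀))]
= [1/(0.888−0.280)] ln[(0.888/0.280)(1 − 1.47×0.6080/(0.280×21.9))]
= (1/0.6080) ln[3.171 × 0.8542] = 1.645 × ln(2.709) = 1.645 × 0.9966 = 1.639 d.
L(t_c) = L₀ e^(−k_1 t_c) = 21.9 × 0.6319 = 13.84 mg/L, and at the critical point k_a D_c = k_1 L, so D_c = (0.280/0.888) × 13.84 = 4.364 mg/L.
x_c = v t_c = 0.477 m/s × 1.639 d × 86400 s/d = 67560 m ≈ 67.6 km.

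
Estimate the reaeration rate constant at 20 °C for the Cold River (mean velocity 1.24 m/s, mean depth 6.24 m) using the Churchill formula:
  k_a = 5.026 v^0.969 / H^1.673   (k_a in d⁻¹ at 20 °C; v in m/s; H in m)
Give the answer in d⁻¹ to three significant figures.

k_a = 5.026 × 1.24^0.969 / 6.24^1.673 = 5.026 × 1.232 / 21.40 = 0.2893 d⁻¹.

k_a ≈ 0.289 d⁻¹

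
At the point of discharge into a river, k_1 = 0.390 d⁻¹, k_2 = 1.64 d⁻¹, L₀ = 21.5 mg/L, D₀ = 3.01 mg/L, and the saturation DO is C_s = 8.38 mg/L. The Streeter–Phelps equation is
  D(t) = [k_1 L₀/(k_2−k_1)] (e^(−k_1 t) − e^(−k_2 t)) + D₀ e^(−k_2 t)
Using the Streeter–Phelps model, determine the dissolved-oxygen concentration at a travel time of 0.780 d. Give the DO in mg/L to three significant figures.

k_1 L₀/(k_2−k_1) = 0.390×21.5/(1.64−0.390) = 8.385/1.250 = 6.708 mg/L.
e^(−k_1 t) = e^(−0.390×0.7800) = 0.7377; e^(−k_2 t) = e^(−1.64×0.7800) = 0.2783.
D = 6.708 × (0.7377 − 0.2783) + 3.01 × 0.2783 = 3.082 + 0.8376 = 3.920 mg/L.
DO = C_s − D = 8.38 − 3.920 = 4.460 mg/L.

DO ≈ 4.46 mg/L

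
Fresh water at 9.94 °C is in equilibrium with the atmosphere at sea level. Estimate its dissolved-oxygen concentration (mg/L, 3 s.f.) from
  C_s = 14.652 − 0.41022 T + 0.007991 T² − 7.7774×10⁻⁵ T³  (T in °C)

C_s ≈ 11.3 mg/L

C_s = 14.652 − 0.41022×9.94 + 0.007991×9.94² − 7.7774×10⁻⁵×9.94³ = 11.29 mg/L.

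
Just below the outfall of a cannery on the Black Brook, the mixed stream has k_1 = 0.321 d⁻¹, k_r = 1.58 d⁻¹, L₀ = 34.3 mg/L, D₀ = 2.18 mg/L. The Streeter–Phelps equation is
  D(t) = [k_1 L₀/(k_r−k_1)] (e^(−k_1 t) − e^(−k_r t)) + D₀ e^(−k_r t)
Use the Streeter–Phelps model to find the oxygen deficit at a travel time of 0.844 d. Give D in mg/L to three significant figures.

k_1 L₀/(k_r−k_1) = 0.321×34.3/(1.58−0.321) = 11.01/1.259 = 8.745 mg/L.
e^(−k_1 t) = e^(−0.321×0.8440) = 0.7627; e^(−k_r t) = e^(−1.58×0.8440) = 0.2635.
D = 8.745 × (0.7627 − 0.2635) + 2.18 × 0.2635 = 4.365 + 0.5745 = 4.940 mg/L.

D ≈ 4.94 mg/L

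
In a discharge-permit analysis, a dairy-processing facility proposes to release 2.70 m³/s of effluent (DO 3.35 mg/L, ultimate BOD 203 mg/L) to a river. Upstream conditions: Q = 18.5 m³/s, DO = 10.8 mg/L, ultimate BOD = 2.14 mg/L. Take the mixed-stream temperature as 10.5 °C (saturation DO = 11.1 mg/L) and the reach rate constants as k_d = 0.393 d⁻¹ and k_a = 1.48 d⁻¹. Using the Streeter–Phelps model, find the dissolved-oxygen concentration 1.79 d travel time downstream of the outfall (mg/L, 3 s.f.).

Mixed DO = (18.5×10.8 + 2.70×3.35)/(18.5+2.70) = 208.8/21.20 = 9.851 mg/L.
Mixed L₀ = (18.5×2.14 + 2.70×203)/(21.20) = 587.7/21.20 = 27.72 mg/L.
Initial deficit D₀ = C_s − DO₀ = 11.1 − 9.851 = 1.249 mg/L.
D(1.79) = [0.393×27.72/(1.48−0.393)](e^(−0.393×1.79) − e^(−1.48×1.79)) + 1.249 e^(−1.48×1.79)
= 10.02 × (0.4949 − 0.07071) + 1.249 × 0.07071 = 4.339 mg/L.
DO = 11.1 − 4.339 = 6.761 mg/L.

DO ≈ 6.76 mg/L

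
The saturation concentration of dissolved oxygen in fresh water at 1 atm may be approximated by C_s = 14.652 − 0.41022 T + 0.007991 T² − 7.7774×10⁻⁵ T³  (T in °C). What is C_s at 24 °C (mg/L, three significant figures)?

C_s ≈ 8.33 mg/L

C_s = 14.652 − 0.41022×24 + 0.007991×24² − 7.7774×10⁻⁵×24³ = 8.334 mg/L.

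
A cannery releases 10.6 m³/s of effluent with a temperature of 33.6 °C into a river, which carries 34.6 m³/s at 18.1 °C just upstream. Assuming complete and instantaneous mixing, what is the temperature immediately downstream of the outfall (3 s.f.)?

Flow-weighted mixing: C = (Q_r C_r + Q_w C_w)/(Q_r + Q_w)
= (34.6×18.1 + 10.6×33.6)/(34.6 + 10.6) = 982.4/45.20 = 21.73 °C.

21.7 °C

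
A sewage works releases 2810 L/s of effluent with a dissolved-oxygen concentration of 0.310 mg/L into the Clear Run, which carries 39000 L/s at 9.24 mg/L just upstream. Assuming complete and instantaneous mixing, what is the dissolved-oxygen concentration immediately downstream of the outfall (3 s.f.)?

8.64 mg/L

Flow-weighted mixing: C = (Q_r C_r + Q_w C_w)/(Q_r + Q_w)
= (39000×9.24 + 2810×0.310)/(39000 + 2810) = 361200/41810 = 8.640 mg/L.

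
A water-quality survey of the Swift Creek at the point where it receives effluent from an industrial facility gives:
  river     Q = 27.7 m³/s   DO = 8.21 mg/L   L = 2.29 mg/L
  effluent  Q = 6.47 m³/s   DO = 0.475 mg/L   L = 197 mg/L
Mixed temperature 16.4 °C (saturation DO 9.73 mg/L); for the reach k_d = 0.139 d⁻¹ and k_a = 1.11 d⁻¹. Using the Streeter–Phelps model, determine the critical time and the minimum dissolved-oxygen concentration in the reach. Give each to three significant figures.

t_c ≈ 1.36 d; minimum DO ≈ 5.67 mg/L

Mixed DO = (27.7×8.21 + 6.47×0.475)/(27.7+6.47) = 230.5/34.17 = 6.745 mg/L.
Mixed L₀ = (27.7×2.29 + 6.47×197)/(34.17) = 1338/34.17 = 39.16 mg/L.
Initial deficit D₀ = C_s − DO₀ = 9.73 − 6.745 = 2.985 mg/L.
t_c = (1/0.9710) ln[(1.11/0.139)(1 − 2.985×0.9710/(0.139×39.16))] = 1.030 × ln(3.734) = 1.357 d.
D_c = (0.139/1.11) × 39.16 × e^(−0.139×1.357) = 0.1252 × 39.16 × 0.8281 = 4.061 mg/L.
Minimum DO = 9.73 − 4.061 = 5.669 mg/L.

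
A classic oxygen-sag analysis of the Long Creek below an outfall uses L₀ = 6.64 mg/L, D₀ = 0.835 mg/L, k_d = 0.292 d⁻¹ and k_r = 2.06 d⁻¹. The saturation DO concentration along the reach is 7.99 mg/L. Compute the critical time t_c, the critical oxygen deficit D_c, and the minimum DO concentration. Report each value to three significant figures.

With k_r/k_d = 7.055 and 1 − D₀(k_r−k_d)/(k_d L₀) = 0.2386,
t_c = ln(7.055 × 0.2386) / (2.06 − 0.292) = ln(1.683) / 1.768 = 0.5207/1.768 = 0.2945 d.
L(t_c) = L₀ e^(−k_d t_c) = 6.64 × 0.9176 = 6.093 mg/L, and at the critical point k_r D_c = k_d L, so D_c = (0.292/2.06) × 6.093 = 0.8636 mg/L.
Minimum DO = C_s − D_c = 7.99 − 0.8636 = 7.126 mg/L.

t_c ≈ 0.295 d; D_c ≈ 0.864 mg/L; min DO ≈ 7.13 mg/L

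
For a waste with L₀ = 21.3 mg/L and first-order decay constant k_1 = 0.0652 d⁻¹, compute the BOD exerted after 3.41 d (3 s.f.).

y_t = L₀(1 − e^(−k_1 t)) = 21.3 × (1 − e^(−0.0652×3.41))
= 21.3 × (1 − 0.8006) = 21.3 × 0.1994 = 4.246 mg/L.

y ≈ 4.25 mg/L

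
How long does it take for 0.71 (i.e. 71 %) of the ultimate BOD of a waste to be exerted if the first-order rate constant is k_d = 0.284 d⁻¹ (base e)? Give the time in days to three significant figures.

y/L₀ = 1 − e^(−k_d t) = 0.71 ⇒ e^(−k_d t) = 0.290
t = −ln(0.290) / 0.284 = 1.238 / 0.284 = 4.359 d.

t ≈ 4.36 d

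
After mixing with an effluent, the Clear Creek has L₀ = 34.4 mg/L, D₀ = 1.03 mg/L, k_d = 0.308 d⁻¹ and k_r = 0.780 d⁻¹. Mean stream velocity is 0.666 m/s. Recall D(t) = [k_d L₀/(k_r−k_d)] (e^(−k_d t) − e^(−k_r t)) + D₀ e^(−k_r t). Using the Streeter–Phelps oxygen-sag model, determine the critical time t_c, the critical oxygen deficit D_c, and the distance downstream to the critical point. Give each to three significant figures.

t_c ≈ 1.87 d; D_c ≈ 7.64 mg/L; x_c ≈ 108 km

At the critical point dD/dt = 0, so k_d L₀ e^(−k_d t) = k_r D. Substituting D(t) from the Streeter–Phelps equation and solving for t gives
t_c = ln[(k_r/k_d)(1 − D₀(k_r−k_d)/(k_d L₀))] / (k_r−k_d).
Here k_r−k_d = 0.4720 d⁻¹ and 1 − D₀(k_r−k_d)/(k_d L₀) = 1 − 1.03×0.4720/(0.308×34.4) = 0.9541, so
t_c = ln(2.532 × 0.9541) / 0.4720 = 0.8822 / 0.4720 = 1.869 d.
D_c = (k_d/k_r) L₀ e^(−k_d t_c) = (0.308/0.780) × 34.4 × e^(−0.308×1.869) = 0.3949 × 34.4 × 0.5623 = 7.638 mg/L.
x_c = v t_c = 0.666 m/s × 1.869 d × 86400 s/d = 107600 m ≈ 108 km.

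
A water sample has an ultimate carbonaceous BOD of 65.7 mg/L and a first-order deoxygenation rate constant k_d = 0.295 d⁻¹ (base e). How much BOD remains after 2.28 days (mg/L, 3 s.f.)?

L_t = L₀ e^(−k_d t) = 65.7 × e^(−0.295×2.28) = 65.7 × 0.5104 = 33.53 mg/L.

L ≈ 33.5 mg/L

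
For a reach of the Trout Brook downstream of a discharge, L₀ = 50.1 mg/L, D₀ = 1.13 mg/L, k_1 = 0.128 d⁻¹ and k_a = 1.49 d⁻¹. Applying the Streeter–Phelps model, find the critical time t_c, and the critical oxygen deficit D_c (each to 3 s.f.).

t_c = [1/(k_a−k_1)] ln[(k_a/k_1)(1 − D₀(k_a−k_1)/(k_1 L₀))]
= [1/(1.49−0.128)] ln[(1.49/0.128)(1 − 1.13×1.362/(0.128×50.1))]
= (1/1.362) ln[11.64 × 0.7600] = 0.7342 × ln(8.847) = 0.7342 × 2.180 = 1.601 d.
D_c = (k_1/k_a) L₀ e^(−k_1 t_c) = (0.128/1.49) × 50.1 × e^(−0.128×1.601) = 0.08591 × 50.1 × 0.8147 = 3.507 mg/L.

t_c ≈ 1.60 d; D_c ≈ 3.51 mg/L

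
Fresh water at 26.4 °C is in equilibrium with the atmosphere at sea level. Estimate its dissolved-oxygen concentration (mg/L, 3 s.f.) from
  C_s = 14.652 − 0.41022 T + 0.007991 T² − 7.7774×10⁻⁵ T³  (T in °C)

C_s ≈ 7.96 mg/L

C_s = 14.652 − 0.41022×26.4 + 0.007991×26.4² − 7.7774×10⁻⁵×26.4³ = 7.961 mg/L.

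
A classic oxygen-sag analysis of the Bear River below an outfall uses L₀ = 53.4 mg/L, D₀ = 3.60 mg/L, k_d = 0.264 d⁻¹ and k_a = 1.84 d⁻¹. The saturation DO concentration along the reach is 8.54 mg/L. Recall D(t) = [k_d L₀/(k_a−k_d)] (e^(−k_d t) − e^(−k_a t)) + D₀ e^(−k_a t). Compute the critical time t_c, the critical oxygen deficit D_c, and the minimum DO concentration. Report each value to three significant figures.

t_c ≈ 0.905 d; D_c ≈ 6.03 mg/L; min DO ≈ 2.51 mg/L

At the critical point dD/dt = 0, so k_d L₀ e^(−k_d t) = k_a D. Substituting D(t) from the Streeter–Phelps equation and solving for t gives
t_c = ln[(k_a/k_d)(1 − D₀(k_a−k_d)/(k_d L₀))] / (k_a−k_d).
Here k_a−k_d = 1.576 d⁻¹ and 1 − D₀(k_a−k_d)/(k_d L₀) = 1 − 3.60×1.576/(0.264×53.4) = 0.5975, so
t_c = ln(6.970 × 0.5975) / 1.576 = 1.427 / 1.576 = 0.9052 d.
D_c = (k_d/k_a) L₀ e^(−k_d t_c) = (0.264/1.84) × 53.4 × e^(−0.264×0.9052) = 0.1435 × 53.4 × 0.7874 = 6.033 mg/L.
Minimum DO = C_s − D_c = 8.54 − 6.033 = 2.507 mg/L.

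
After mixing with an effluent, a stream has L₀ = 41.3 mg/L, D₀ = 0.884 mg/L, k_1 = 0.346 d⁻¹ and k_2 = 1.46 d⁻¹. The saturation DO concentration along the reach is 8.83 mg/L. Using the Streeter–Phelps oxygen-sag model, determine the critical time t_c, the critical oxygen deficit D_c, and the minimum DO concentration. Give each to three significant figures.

t_c ≈ 1.23 d; D_c ≈ 6.40 mg/L; min DO ≈ 2.43 mg/L

At the critical point dD/dt = 0, so k_1 L₀ e^(−k_1 t) = k_2 D. Substituting D(t) from the Streeter–Phelps equation and solving for t gives
t_c = ln[(k_2/k_1)(1 − D₀(k_2−k_1)/(k_1 L₀))] / (k_2−k_1).
Here k_2−k_1 = 1.114 d⁻¹ and 1 − D₀(k_2−k_1)/(k_1 L₀) = 1 − 0.884×1.114/(0.346×41.3) = 0.9311, so
t_c = ln(4.220 × 0.9311) / 1.114 = 1.368 / 1.114 = 1.228 d.
D_c = (k_1/k_2) L₀ e^(−k_1 t_c) = (0.346/1.46) × 41.3 × e^(−0.346×1.228) = 0.2370 × 41.3 × 0.6538 = 6.399 mg/L.
Minimum DO = C_s − D_c = 8.83 − 6.399 = 2.431 mg/L.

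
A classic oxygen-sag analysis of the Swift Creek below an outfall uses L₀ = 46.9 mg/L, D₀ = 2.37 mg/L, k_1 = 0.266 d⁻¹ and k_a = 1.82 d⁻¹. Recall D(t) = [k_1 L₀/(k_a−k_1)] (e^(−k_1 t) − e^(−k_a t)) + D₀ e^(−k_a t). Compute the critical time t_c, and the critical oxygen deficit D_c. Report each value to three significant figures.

With k_a/k_1 = 6.842 and 1 − D₀(k_a−k_1)/(k_1 L₀) = 0.7048,
t_c = ln(6.842 × 0.7048) / (1.82 − 0.266) = ln(4.822) / 1.554 = 1.573/1.554 = 1.012 d.
D_c = (k_1/k_a) L₀ e^(−k_1 t_c) = (0.266/1.82) × 46.9 × e^(−0.266×1.012) = 0.1462 × 46.9 × 0.7639 = 5.236 mg/L.

t_c ≈ 1.01 d; D_c ≈ 5.24 mg/L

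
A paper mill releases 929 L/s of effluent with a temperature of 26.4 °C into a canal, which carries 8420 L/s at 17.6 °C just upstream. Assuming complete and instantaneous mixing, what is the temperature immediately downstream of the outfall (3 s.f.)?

18.5 °C

Flow-weighted mixing: C = (Q_r C_r + Q_w C_w)/(Q_r + Q_w)
= (8420×17.6 + 929×26.4)/(8420 + 929) = 172700/9349 = 18.47 °C.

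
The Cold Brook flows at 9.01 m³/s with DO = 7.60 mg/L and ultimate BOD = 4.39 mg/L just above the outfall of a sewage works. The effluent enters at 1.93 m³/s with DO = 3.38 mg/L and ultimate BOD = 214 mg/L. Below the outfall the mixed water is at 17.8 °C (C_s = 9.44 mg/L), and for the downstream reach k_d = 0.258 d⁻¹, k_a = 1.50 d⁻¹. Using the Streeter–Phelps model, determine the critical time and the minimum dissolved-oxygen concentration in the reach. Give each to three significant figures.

t_c ≈ 1.13 d; minimum DO ≈ 4.12 mg/L

Mixed DO = (9.01×7.60 + 1.93×3.38)/(9.01+1.93) = 75.00/10.94 = 6.856 mg/L.
Mixed L₀ = (9.01×4.39 + 1.93×214)/(10.94) = 452.6/10.94 = 41.37 mg/L.
Initial deficit D₀ = C_s − DO₀ = 9.44 − 6.856 = 2.584 mg/L.
t_c = (1/1.242) ln[(1.50/0.258)(1 − 2.584×1.242/(0.258×41.37))] = 0.8052 × ln(4.065) = 1.129 d.
D_c = (0.258/1.50) × 41.37 × e^(−0.258×1.129) = 0.1720 × 41.37 × 0.7473 = 5.317 mg/L.
Minimum DO = 9.44 − 5.317 = 4.123 mg/L.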